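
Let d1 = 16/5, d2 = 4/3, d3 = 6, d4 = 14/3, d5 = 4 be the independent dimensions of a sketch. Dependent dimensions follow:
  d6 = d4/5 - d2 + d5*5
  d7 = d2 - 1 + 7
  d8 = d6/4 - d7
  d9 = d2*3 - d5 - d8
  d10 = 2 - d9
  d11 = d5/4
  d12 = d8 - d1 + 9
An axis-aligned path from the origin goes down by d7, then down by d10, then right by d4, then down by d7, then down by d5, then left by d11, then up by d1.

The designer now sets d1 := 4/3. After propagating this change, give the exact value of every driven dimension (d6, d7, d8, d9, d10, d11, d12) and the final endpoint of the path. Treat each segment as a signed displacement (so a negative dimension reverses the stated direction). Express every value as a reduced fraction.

Apply edit: d1 := 4/3
  d6 = d4/5 - d2 + d5*5 = 98/5
  d7 = d2 - 1 + 7 = 22/3
  d8 = d6/4 - d7 = -73/30
  d9 = d2*3 - d5 - d8 = 73/30
  d10 = 2 - d9 = -13/30
  d11 = d5/4 = 1
  d12 = d8 - d1 + 9 = 157/30
Walk from origin (0, 0):
  seg 1: down by d7 = 22/3 → (0, -22/3)
  seg 2: down by d10 = -13/30 → (0, -69/10)
  seg 3: right by d4 = 14/3 → (14/3, -69/10)
  seg 4: down by d7 = 22/3 → (14/3, -427/30)
  seg 5: down by d5 = 4 → (14/3, -547/30)
  seg 6: left by d11 = 1 → (11/3, -547/30)
  seg 7: up by d1 = 4/3 → (11/3, -169/10)

d6 = 98/5
d7 = 22/3
d8 = -73/30
d9 = 73/30
d10 = -13/30
d11 = 1
d12 = 157/30
endpoint = (11/3, -169/10)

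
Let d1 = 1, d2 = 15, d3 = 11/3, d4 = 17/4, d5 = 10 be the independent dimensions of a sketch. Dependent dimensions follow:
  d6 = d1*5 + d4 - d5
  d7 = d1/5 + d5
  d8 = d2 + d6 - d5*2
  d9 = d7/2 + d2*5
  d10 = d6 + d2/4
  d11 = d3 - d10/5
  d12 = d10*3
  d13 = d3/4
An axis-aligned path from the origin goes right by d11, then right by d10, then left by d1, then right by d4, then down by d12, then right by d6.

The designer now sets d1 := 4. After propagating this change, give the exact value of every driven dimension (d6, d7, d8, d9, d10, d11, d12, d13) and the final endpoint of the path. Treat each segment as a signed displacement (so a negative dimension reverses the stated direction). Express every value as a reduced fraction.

d6 = 57/4
d7 = 54/5
d8 = 37/4
d9 = 402/5
d10 = 18
d11 = 1/15
d12 = 54
d13 = 11/12
endpoint = (977/30, -54)

Apply edit: d1 := 4
  d6 = d1*5 + d4 - d5 = 57/4
  d7 = d1/5 + d5 = 54/5
  d8 = d2 + d6 - d5*2 = 37/4
  d9 = d7/2 + d2*5 = 402/5
  d10 = d6 + d2/4 = 18
  d11 = d3 - d10/5 = 1/15
  d12 = d10*3 = 54
  d13 = d3/4 = 11/12
Walk from origin (0, 0):
  seg 1: right by d11 = 1/15 → (1/15, 0)
  seg 2: right by d10 = 18 → (271/15, 0)
  seg 3: left by d1 = 4 → (211/15, 0)
  seg 4: right by d4 = 17/4 → (1099/60, 0)
  seg 5: down by d12 = 54 → (1099/60, -54)
  seg 6: right by d6 = 57/4 → (977/30, -54)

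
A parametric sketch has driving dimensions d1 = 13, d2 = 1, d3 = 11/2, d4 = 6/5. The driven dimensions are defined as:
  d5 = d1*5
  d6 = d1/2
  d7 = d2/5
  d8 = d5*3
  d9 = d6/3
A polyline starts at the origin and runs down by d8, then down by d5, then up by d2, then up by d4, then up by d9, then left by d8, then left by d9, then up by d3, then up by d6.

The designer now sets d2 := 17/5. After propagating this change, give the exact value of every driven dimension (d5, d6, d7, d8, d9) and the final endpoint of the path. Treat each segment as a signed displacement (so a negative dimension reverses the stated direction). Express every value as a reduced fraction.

Apply edit: d2 := 17/5
  d5 = d1*5 = 65
  d6 = d1/2 = 13/2
  d7 = d2/5 = 17/25
  d8 = d5*3 = 195
  d9 = d6/3 = 13/6
Walk from origin (0, 0):
  seg 1: down by d8 = 195 → (0, -195)
  seg 2: down by d5 = 65 → (0, -260)
  seg 3: up by d2 = 17/5 → (0, -1283/5)
  seg 4: up by d4 = 6/5 → (0, -1277/5)
  seg 5: up by d9 = 13/6 → (0, -7597/30)
  seg 6: left by d8 = 195 → (-195, -7597/30)
  seg 7: left by d9 = 13/6 → (-1183/6, -7597/30)
  seg 8: up by d3 = 11/2 → (-1183/6, -3716/15)
  seg 9: up by d6 = 13/2 → (-1183/6, -7237/30)

d5 = 65
d6 = 13/2
d7 = 17/25
d8 = 195
d9 = 13/6
endpoint = (-1183/6, -7237/30)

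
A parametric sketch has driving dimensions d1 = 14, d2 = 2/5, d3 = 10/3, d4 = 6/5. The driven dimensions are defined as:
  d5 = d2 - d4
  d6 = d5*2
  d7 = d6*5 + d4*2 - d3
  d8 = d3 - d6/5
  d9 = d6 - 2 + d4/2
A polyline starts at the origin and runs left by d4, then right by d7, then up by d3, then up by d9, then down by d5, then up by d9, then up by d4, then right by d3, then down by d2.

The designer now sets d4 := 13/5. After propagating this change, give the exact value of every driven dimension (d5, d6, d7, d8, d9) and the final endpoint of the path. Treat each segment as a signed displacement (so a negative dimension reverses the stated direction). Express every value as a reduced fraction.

Apply edit: d4 := 13/5
  d5 = d2 - d4 = -11/5
  d6 = d5*2 = -22/5
  d7 = d6*5 + d4*2 - d3 = -302/15
  d8 = d3 - d6/5 = 316/75
  d9 = d6 - 2 + d4/2 = -51/10
Walk from origin (0, 0):
  seg 1: left by d4 = 13/5 → (-13/5, 0)
  seg 2: right by d7 = -302/15 → (-341/15, 0)
  seg 3: up by d3 = 10/3 → (-341/15, 10/3)
  seg 4: up by d9 = -51/10 → (-341/15, -53/30)
  seg 5: down by d5 = -11/5 → (-341/15, 13/30)
  seg 6: up by d9 = -51/10 → (-341/15, -14/3)
  seg 7: up by d4 = 13/5 → (-341/15, -31/15)
  seg 8: right by d3 = 10/3 → (-97/5, -31/15)
  seg 9: down by d2 = 2/5 → (-97/5, -37/15)

d5 = -11/5
d6 = -22/5
d7 = -302/15
d8 = 316/75
d9 = -51/10
endpoint = (-97/5, -37/15)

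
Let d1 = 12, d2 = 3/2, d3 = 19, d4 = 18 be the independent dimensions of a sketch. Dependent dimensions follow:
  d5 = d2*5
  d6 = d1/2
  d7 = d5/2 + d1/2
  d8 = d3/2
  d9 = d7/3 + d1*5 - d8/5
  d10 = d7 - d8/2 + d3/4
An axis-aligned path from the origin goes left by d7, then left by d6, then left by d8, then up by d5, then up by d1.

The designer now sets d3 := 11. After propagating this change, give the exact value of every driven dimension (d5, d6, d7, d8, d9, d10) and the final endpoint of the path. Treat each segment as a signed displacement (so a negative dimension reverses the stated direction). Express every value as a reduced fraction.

d5 = 15/2
d6 = 6
d7 = 39/4
d8 = 11/2
d9 = 1243/20
d10 = 39/4
endpoint = (-85/4, 39/2)

Apply edit: d3 := 11
  d5 = d2*5 = 15/2
  d6 = d1/2 = 6
  d7 = d5/2 + d1/2 = 39/4
  d8 = d3/2 = 11/2
  d9 = d7/3 + d1*5 - d8/5 = 1243/20
  d10 = d7 - d8/2 + d3/4 = 39/4
Walk from origin (0, 0):
  seg 1: left by d7 = 39/4 → (-39/4, 0)
  seg 2: left by d6 = 6 → (-63/4, 0)
  seg 3: left by d8 = 11/2 → (-85/4, 0)
  seg 4: up by d5 = 15/2 → (-85/4, 15/2)
  seg 5: up by d1 = 12 → (-85/4, 39/2)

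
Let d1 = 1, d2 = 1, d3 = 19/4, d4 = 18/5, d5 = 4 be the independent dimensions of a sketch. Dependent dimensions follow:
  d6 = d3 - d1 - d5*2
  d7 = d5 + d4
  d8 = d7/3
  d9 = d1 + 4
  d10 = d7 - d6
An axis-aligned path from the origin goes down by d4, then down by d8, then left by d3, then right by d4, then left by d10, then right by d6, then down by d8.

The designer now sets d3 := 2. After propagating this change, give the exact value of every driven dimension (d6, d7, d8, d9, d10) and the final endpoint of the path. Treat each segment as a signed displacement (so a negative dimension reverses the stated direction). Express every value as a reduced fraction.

d6 = -7
d7 = 38/5
d8 = 38/15
d9 = 5
d10 = 73/5
endpoint = (-20, -26/3)

Apply edit: d3 := 2
  d6 = d3 - d1 - d5*2 = -7
  d7 = d5 + d4 = 38/5
  d8 = d7/3 = 38/15
  d9 = d1 + 4 = 5
  d10 = d7 - d6 = 73/5
Walk from origin (0, 0):
  seg 1: down by d4 = 18/5 → (0, -18/5)
  seg 2: down by d8 = 38/15 → (0, -92/15)
  seg 3: left by d3 = 2 → (-2, -92/15)
  seg 4: right by d4 = 18/5 → (8/5, -92/15)
  seg 5: left by d10 = 73/5 → (-13, -92/15)
  seg 6: right by d6 = -7 → (-20, -92/15)
  seg 7: down by d8 = 38/15 → (-20, -26/3)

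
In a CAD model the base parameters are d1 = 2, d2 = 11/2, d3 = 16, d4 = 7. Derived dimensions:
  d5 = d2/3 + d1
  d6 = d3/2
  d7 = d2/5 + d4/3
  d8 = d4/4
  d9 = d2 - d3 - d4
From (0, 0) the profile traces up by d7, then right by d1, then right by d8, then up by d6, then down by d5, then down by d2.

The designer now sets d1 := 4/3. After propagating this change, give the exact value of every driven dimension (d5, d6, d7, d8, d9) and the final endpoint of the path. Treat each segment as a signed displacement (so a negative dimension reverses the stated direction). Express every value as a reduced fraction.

d5 = 19/6
d6 = 8
d7 = 103/30
d8 = 7/4
d9 = -35/2
endpoint = (37/12, 83/30)

Apply edit: d1 := 4/3
  d5 = d2/3 + d1 = 19/6
  d6 = d3/2 = 8
  d7 = d2/5 + d4/3 = 103/30
  d8 = d4/4 = 7/4
  d9 = d2 - d3 - d4 = -35/2
Walk from origin (0, 0):
  seg 1: up by d7 = 103/30 → (0, 103/30)
  seg 2: right by d1 = 4/3 → (4/3, 103/30)
  seg 3: right by d8 = 7/4 → (37/12, 103/30)
  seg 4: up by d6 = 8 → (37/12, 343/30)
  seg 5: down by d5 = 19/6 → (37/12, 124/15)
  seg 6: down by d2 = 11/2 → (37/12, 83/30)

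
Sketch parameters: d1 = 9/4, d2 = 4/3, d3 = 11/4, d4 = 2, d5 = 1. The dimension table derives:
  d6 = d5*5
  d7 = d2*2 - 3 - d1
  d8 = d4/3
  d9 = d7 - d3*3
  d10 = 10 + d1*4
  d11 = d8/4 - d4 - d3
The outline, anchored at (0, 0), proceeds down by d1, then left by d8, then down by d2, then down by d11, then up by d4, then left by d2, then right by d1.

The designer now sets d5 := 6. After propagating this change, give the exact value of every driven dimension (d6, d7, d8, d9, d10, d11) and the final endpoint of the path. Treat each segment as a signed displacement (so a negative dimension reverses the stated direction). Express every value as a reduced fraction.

d6 = 30
d7 = -31/12
d8 = 2/3
d9 = -65/6
d10 = 19
d11 = -55/12
endpoint = (1/4, 3)

Apply edit: d5 := 6
  d6 = d5*5 = 30
  d7 = d2*2 - 3 - d1 = -31/12
  d8 = d4/3 = 2/3
  d9 = d7 - d3*3 = -65/6
  d10 = 10 + d1*4 = 19
  d11 = d8/4 - d4 - d3 = -55/12
Walk from origin (0, 0):
  seg 1: down by d1 = 9/4 → (0, -9/4)
  seg 2: left by d8 = 2/3 → (-2/3, -9/4)
  seg 3: down by d2 = 4/3 → (-2/3, -43/12)
  seg 4: down by d11 = -55/12 → (-2/3, 1)
  seg 5: up by d4 = 2 → (-2/3, 3)
  seg 6: left by d2 = 4/3 → (-2, 3)
  seg 7: right by d1 = 9/4 → (1/4, 3)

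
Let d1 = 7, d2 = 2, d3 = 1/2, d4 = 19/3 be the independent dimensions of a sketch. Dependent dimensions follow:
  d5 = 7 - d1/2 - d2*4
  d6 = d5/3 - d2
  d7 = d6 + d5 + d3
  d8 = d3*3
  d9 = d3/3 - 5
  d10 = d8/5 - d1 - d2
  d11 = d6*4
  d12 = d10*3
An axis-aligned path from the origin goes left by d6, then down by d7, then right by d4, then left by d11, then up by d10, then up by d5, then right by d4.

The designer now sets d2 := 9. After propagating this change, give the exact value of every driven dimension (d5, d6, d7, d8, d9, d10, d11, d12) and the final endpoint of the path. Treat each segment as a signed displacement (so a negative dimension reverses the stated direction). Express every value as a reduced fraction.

d5 = -65/2
d6 = -119/6
d7 = -311/6
d8 = 3/2
d9 = -29/6
d10 = -157/10
d11 = -238/3
d12 = -471/10
endpoint = (671/6, 109/30)

Apply edit: d2 := 9
  d5 = 7 - d1/2 - d2*4 = -65/2
  d6 = d5/3 - d2 = -119/6
  d7 = d6 + d5 + d3 = -311/6
  d8 = d3*3 = 3/2
  d9 = d3/3 - 5 = -29/6
  d10 = d8/5 - d1 - d2 = -157/10
  d11 = d6*4 = -238/3
  d12 = d10*3 = -471/10
Walk from origin (0, 0):
  seg 1: left by d6 = -119/6 → (119/6, 0)
  seg 2: down by d7 = -311/6 → (119/6, 311/6)
  seg 3: right by d4 = 19/3 → (157/6, 311/6)
  seg 4: left by d11 = -238/3 → (211/2, 311/6)
  seg 5: up by d10 = -157/10 → (211/2, 542/15)
  seg 6: up by d5 = -65/2 → (211/2, 109/30)
  seg 7: right by d4 = 19/3 → (671/6, 109/30)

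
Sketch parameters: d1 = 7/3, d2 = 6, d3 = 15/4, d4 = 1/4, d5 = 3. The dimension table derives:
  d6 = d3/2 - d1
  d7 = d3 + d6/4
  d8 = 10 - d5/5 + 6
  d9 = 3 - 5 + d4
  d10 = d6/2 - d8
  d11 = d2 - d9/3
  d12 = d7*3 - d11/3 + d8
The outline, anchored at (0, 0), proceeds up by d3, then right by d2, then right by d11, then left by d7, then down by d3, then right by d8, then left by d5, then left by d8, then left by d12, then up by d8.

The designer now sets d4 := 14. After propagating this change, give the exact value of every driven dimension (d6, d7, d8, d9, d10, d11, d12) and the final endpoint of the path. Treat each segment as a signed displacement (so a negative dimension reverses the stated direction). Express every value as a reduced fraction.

d6 = -11/24
d7 = 349/96
d8 = 77/5
d9 = 12
d10 = -3751/240
d11 = 2
d12 = 12307/480
endpoint = (-971/40, 77/5)

Apply edit: d4 := 14
  d6 = d3/2 - d1 = -11/24
  d7 = d3 + d6/4 = 349/96
  d8 = 10 - d5/5 + 6 = 77/5
  d9 = 3 - 5 + d4 = 12
  d10 = d6/2 - d8 = -3751/240
  d11 = d2 - d9/3 = 2
  d12 = d7*3 - d11/3 + d8 = 12307/480
Walk from origin (0, 0):
  seg 1: up by d3 = 15/4 → (0, 15/4)
  seg 2: right by d2 = 6 → (6, 15/4)
  seg 3: right by d11 = 2 → (8, 15/4)
  seg 4: left by d7 = 349/96 → (419/96, 15/4)
  seg 5: down by d3 = 15/4 → (419/96, 0)
  seg 6: right by d8 = 77/5 → (9487/480, 0)
  seg 7: left by d5 = 3 → (8047/480, 0)
  seg 8: left by d8 = 77/5 → (131/96, 0)
  seg 9: left by d12 = 12307/480 → (-971/40, 0)
  seg 10: up by d8 = 77/5 → (-971/40, 77/5)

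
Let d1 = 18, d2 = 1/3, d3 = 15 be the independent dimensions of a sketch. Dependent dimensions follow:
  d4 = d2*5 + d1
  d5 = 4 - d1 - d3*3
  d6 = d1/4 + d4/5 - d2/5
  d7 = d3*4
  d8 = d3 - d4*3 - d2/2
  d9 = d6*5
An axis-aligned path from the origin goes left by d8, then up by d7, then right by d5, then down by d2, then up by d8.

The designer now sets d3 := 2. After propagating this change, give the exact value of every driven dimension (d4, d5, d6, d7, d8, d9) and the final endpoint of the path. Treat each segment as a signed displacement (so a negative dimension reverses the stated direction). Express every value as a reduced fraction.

d4 = 59/3
d5 = -20
d6 = 251/30
d7 = 8
d8 = -343/6
d9 = 251/6
endpoint = (223/6, -99/2)

Apply edit: d3 := 2
  d4 = d2*5 + d1 = 59/3
  d5 = 4 - d1 - d3*3 = -20
  d6 = d1/4 + d4/5 - d2/5 = 251/30
  d7 = d3*4 = 8
  d8 = d3 - d4*3 - d2/2 = -343/6
  d9 = d6*5 = 251/6
Walk from origin (0, 0):
  seg 1: left by d8 = -343/6 → (343/6, 0)
  seg 2: up by d7 = 8 → (343/6, 8)
  seg 3: right by d5 = -20 → (223/6, 8)
  seg 4: down by d2 = 1/3 → (223/6, 23/3)
  seg 5: up by d8 = -343/6 → (223/6, -99/2)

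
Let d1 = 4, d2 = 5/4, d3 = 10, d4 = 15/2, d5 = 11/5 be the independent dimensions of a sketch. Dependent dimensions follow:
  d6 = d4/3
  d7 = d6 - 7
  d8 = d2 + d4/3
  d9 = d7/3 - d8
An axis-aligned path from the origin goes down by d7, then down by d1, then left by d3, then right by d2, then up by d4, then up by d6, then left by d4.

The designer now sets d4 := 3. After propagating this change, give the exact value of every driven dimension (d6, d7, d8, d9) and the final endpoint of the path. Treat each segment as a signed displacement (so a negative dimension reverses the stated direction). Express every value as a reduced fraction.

d6 = 1
d7 = -6
d8 = 9/4
d9 = -17/4
endpoint = (-47/4, 6)

Apply edit: d4 := 3
  d6 = d4/3 = 1
  d7 = d6 - 7 = -6
  d8 = d2 + d4/3 = 9/4
  d9 = d7/3 - d8 = -17/4
Walk from origin (0, 0):
  seg 1: down by d7 = -6 → (0, 6)
  seg 2: down by d1 = 4 → (0, 2)
  seg 3: left by d3 = 10 → (-10, 2)
  seg 4: right by d2 = 5/4 → (-35/4, 2)
  seg 5: up by d4 = 3 → (-35/4, 5)
  seg 6: up by d6 = 1 → (-35/4, 6)
  seg 7: left by d4 = 3 → (-47/4, 6)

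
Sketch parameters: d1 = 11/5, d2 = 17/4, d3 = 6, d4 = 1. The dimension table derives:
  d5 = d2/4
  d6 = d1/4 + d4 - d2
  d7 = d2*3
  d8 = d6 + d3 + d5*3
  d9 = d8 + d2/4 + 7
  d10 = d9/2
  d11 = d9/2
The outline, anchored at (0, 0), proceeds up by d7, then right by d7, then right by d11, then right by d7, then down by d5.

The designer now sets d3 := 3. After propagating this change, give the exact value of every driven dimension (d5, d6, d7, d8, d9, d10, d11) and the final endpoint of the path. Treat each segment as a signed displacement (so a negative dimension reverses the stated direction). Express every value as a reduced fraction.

Apply edit: d3 := 3
  d5 = d2/4 = 17/16
  d6 = d1/4 + d4 - d2 = -27/10
  d7 = d2*3 = 51/4
  d8 = d6 + d3 + d5*3 = 279/80
  d9 = d8 + d2/4 + 7 = 231/20
  d10 = d9/2 = 231/40
  d11 = d9/2 = 231/40
Walk from origin (0, 0):
  seg 1: up by d7 = 51/4 → (0, 51/4)
  seg 2: right by d7 = 51/4 → (51/4, 51/4)
  seg 3: right by d11 = 231/40 → (741/40, 51/4)
  seg 4: right by d7 = 51/4 → (1251/40, 51/4)
  seg 5: down by d5 = 17/16 → (1251/40, 187/16)

d5 = 17/16
d6 = -27/10
d7 = 51/4
d8 = 279/80
d9 = 231/20
d10 = 231/40
d11 = 231/40
endpoint = (1251/40, 187/16)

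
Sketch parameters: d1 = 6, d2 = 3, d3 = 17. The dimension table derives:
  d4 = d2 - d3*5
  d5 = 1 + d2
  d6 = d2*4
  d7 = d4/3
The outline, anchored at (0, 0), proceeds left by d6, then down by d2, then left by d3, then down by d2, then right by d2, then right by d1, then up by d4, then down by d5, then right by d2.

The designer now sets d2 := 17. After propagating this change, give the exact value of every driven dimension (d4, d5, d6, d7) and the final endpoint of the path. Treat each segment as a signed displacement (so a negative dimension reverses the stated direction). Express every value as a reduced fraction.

d4 = -68
d5 = 18
d6 = 68
d7 = -68/3
endpoint = (-45, -120)

Apply edit: d2 := 17
  d4 = d2 - d3*5 = -68
  d5 = 1 + d2 = 18
  d6 = d2*4 = 68
  d7 = d4/3 = -68/3
Walk from origin (0, 0):
  seg 1: left by d6 = 68 → (-68, 0)
  seg 2: down by d2 = 17 → (-68, -17)
  seg 3: left by d3 = 17 → (-85, -17)
  seg 4: down by d2 = 17 → (-85, -34)
  seg 5: right by d2 = 17 → (-68, -34)
  seg 6: right by d1 = 6 → (-62, -34)
  seg 7: up by d4 = -68 → (-62, -102)
  seg 8: down by d5 = 18 → (-62, -120)
  seg 9: right by d2 = 17 → (-45, -120)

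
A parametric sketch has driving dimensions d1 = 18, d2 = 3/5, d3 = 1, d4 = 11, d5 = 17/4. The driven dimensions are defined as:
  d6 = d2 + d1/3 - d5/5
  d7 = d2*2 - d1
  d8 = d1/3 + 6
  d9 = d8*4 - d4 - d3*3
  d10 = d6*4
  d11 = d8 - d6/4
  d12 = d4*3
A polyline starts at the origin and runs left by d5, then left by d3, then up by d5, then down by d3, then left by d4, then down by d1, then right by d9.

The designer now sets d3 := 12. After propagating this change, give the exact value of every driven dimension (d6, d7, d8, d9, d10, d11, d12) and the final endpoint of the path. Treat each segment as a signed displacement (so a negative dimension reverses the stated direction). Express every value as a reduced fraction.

d6 = 23/4
d7 = -84/5
d8 = 12
d9 = 1
d10 = 23
d11 = 169/16
d12 = 33
endpoint = (-105/4, -103/4)

Apply edit: d3 := 12
  d6 = d2 + d1/3 - d5/5 = 23/4
  d7 = d2*2 - d1 = -84/5
  d8 = d1/3 + 6 = 12
  d9 = d8*4 - d4 - d3*3 = 1
  d10 = d6*4 = 23
  d11 = d8 - d6/4 = 169/16
  d12 = d4*3 = 33
Walk from origin (0, 0):
  seg 1: left by d5 = 17/4 → (-17/4, 0)
  seg 2: left by d3 = 12 → (-65/4, 0)
  seg 3: up by d5 = 17/4 → (-65/4, 17/4)
  seg 4: down by d3 = 12 → (-65/4, -31/4)
  seg 5: left by d4 = 11 → (-109/4, -31/4)
  seg 6: down by d1 = 18 → (-109/4, -103/4)
  seg 7: right by d9 = 1 → (-105/4, -103/4)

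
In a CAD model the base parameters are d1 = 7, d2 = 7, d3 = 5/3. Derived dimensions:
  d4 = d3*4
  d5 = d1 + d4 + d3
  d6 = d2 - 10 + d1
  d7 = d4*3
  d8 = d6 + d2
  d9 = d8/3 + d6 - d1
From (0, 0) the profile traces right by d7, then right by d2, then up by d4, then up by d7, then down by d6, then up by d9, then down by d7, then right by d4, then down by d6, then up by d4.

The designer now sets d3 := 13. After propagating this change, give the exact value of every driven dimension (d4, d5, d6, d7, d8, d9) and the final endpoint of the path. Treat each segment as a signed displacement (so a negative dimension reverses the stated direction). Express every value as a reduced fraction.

Apply edit: d3 := 13
  d4 = d3*4 = 52
  d5 = d1 + d4 + d3 = 72
  d6 = d2 - 10 + d1 = 4
  d7 = d4*3 = 156
  d8 = d6 + d2 = 11
  d9 = d8/3 + d6 - d1 = 2/3
Walk from origin (0, 0):
  seg 1: right by d7 = 156 → (156, 0)
  seg 2: right by d2 = 7 → (163, 0)
  seg 3: up by d4 = 52 → (163, 52)
  seg 4: up by d7 = 156 → (163, 208)
  seg 5: down by d6 = 4 → (163, 204)
  seg 6: up by d9 = 2/3 → (163, 614/3)
  seg 7: down by d7 = 156 → (163, 146/3)
  seg 8: right by d4 = 52 → (215, 146/3)
  seg 9: down by d6 = 4 → (215, 134/3)
  seg 10: up by d4 = 52 → (215, 290/3)

d4 = 52
d5 = 72
d6 = 4
d7 = 156
d8 = 11
d9 = 2/3
endpoint = (215, 290/3)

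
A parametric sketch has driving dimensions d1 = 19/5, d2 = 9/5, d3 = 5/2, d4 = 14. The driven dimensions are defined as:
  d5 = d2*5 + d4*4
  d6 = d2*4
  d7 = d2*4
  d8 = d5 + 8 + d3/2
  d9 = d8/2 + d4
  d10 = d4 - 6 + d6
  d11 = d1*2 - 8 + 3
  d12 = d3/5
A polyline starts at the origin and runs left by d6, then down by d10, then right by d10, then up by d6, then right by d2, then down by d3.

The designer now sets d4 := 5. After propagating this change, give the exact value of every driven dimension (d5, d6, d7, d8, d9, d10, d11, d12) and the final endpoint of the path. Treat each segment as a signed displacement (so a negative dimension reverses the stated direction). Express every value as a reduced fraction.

Apply edit: d4 := 5
  d5 = d2*5 + d4*4 = 29
  d6 = d2*4 = 36/5
  d7 = d2*4 = 36/5
  d8 = d5 + 8 + d3/2 = 153/4
  d9 = d8/2 + d4 = 193/8
  d10 = d4 - 6 + d6 = 31/5
  d11 = d1*2 - 8 + 3 = 13/5
  d12 = d3/5 = 1/2
Walk from origin (0, 0):
  seg 1: left by d6 = 36/5 → (-36/5, 0)
  seg 2: down by d10 = 31/5 → (-36/5, -31/5)
  seg 3: right by d10 = 31/5 → (-1, -31/5)
  seg 4: up by d6 = 36/5 → (-1, 1)
  seg 5: right by d2 = 9/5 → (4/5, 1)
  seg 6: down by d3 = 5/2 → (4/5, -3/2)

d5 = 29
d6 = 36/5
d7 = 36/5
d8 = 153/4
d9 = 193/8
d10 = 31/5
d11 = 13/5
d12 = 1/2
endpoint = (4/5, -3/2)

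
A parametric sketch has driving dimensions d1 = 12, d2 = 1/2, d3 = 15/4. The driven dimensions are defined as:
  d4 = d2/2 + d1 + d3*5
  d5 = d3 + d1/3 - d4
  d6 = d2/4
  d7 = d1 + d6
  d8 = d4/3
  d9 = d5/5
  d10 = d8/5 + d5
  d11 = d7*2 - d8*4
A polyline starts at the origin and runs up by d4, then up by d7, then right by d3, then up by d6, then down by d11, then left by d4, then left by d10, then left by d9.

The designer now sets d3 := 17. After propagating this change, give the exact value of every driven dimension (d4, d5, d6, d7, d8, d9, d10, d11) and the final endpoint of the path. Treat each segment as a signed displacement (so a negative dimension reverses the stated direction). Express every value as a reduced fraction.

Apply edit: d3 := 17
  d4 = d2/2 + d1 + d3*5 = 389/4
  d5 = d3 + d1/3 - d4 = -305/4
  d6 = d2/4 = 1/8
  d7 = d1 + d6 = 97/8
  d8 = d4/3 = 389/12
  d9 = d5/5 = -61/4
  d10 = d8/5 + d5 = -2093/30
  d11 = d7*2 - d8*4 = -1265/12
Walk from origin (0, 0):
  seg 1: up by d4 = 389/4 → (0, 389/4)
  seg 2: up by d7 = 97/8 → (0, 875/8)
  seg 3: right by d3 = 17 → (17, 875/8)
  seg 4: up by d6 = 1/8 → (17, 219/2)
  seg 5: down by d11 = -1265/12 → (17, 2579/12)
  seg 6: left by d4 = 389/4 → (-321/4, 2579/12)
  seg 7: left by d10 = -2093/30 → (-629/60, 2579/12)
  seg 8: left by d9 = -61/4 → (143/30, 2579/12)

d4 = 389/4
d5 = -305/4
d6 = 1/8
d7 = 97/8
d8 = 389/12
d9 = -61/4
d10 = -2093/30
d11 = -1265/12
endpoint = (143/30, 2579/12)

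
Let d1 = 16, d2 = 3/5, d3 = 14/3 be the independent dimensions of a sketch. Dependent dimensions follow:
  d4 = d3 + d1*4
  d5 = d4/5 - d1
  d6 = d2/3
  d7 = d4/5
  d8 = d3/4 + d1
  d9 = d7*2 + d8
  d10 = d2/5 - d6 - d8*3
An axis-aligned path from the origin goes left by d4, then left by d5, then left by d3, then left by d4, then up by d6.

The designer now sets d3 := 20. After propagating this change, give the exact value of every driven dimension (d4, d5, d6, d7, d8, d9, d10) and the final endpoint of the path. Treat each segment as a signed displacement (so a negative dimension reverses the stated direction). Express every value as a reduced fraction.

Apply edit: d3 := 20
  d4 = d3 + d1*4 = 84
  d5 = d4/5 - d1 = 4/5
  d6 = d2/3 = 1/5
  d7 = d4/5 = 84/5
  d8 = d3/4 + d1 = 21
  d9 = d7*2 + d8 = 273/5
  d10 = d2/5 - d6 - d8*3 = -1577/25
Walk from origin (0, 0):
  seg 1: left by d4 = 84 → (-84, 0)
  seg 2: left by d5 = 4/5 → (-424/5, 0)
  seg 3: left by d3 = 20 → (-524/5, 0)
  seg 4: left by d4 = 84 → (-944/5, 0)
  seg 5: up by d6 = 1/5 → (-944/5, 1/5)

d4 = 84
d5 = 4/5
d6 = 1/5
d7 = 84/5
d8 = 21
d9 = 273/5
d10 = -1577/25
endpoint = (-944/5, 1/5)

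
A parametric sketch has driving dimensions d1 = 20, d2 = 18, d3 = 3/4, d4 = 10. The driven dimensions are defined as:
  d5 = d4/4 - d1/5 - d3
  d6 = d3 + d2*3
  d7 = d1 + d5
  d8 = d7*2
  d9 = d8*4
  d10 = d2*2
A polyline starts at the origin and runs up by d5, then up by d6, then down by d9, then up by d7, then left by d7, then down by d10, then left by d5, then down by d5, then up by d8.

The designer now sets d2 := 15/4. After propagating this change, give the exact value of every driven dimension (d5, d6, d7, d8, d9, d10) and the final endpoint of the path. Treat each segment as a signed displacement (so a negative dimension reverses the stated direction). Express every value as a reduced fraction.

d5 = -9/4
d6 = 12
d7 = 71/4
d8 = 71/2
d9 = 142
d10 = 15/2
endpoint = (-31/2, -337/4)

Apply edit: d2 := 15/4
  d5 = d4/4 - d1/5 - d3 = -9/4
  d6 = d3 + d2*3 = 12
  d7 = d1 + d5 = 71/4
  d8 = d7*2 = 71/2
  d9 = d8*4 = 142
  d10 = d2*2 = 15/2
Walk from origin (0, 0):
  seg 1: up by d5 = -9/4 → (0, -9/4)
  seg 2: up by d6 = 12 → (0, 39/4)
  seg 3: down by d9 = 142 → (0, -529/4)
  seg 4: up by d7 = 71/4 → (0, -229/2)
  seg 5: left by d7 = 71/4 → (-71/4, -229/2)
  seg 6: down by d10 = 15/2 → (-71/4, -122)
  seg 7: left by d5 = -9/4 → (-31/2, -122)
  seg 8: down by d5 = -9/4 → (-31/2, -479/4)
  seg 9: up by d8 = 71/2 → (-31/2, -337/4)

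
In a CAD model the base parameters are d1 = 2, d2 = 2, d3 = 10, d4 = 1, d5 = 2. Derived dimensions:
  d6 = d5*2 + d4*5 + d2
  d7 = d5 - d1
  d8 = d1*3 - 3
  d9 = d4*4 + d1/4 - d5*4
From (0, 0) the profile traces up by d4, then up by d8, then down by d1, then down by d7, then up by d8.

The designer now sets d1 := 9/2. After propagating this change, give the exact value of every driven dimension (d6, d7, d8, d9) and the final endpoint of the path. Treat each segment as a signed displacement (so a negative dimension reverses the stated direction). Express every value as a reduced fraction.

Apply edit: d1 := 9/2
  d6 = d5*2 + d4*5 + d2 = 11
  d7 = d5 - d1 = -5/2
  d8 = d1*3 - 3 = 21/2
  d9 = d4*4 + d1/4 - d5*4 = -23/8
Walk from origin (0, 0):
  seg 1: up by d4 = 1 → (0, 1)
  seg 2: up by d8 = 21/2 → (0, 23/2)
  seg 3: down by d1 = 9/2 → (0, 7)
  seg 4: down by d7 = -5/2 → (0, 19/2)
  seg 5: up by d8 = 21/2 → (0, 20)

d6 = 11
d7 = -5/2
d8 = 21/2
d9 = -23/8
endpoint = (0, 20)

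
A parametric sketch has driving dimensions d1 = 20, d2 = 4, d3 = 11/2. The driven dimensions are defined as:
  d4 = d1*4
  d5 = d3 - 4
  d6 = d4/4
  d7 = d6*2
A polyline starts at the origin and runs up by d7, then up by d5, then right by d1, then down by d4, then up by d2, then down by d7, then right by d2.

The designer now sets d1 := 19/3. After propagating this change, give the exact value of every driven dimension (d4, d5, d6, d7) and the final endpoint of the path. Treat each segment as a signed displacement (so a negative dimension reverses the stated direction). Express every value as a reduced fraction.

Apply edit: d1 := 19/3
  d4 = d1*4 = 76/3
  d5 = d3 - 4 = 3/2
  d6 = d4/4 = 19/3
  d7 = d6*2 = 38/3
Walk from origin (0, 0):
  seg 1: up by d7 = 38/3 → (0, 38/3)
  seg 2: up by d5 = 3/2 → (0, 85/6)
  seg 3: right by d1 = 19/3 → (19/3, 85/6)
  seg 4: down by d4 = 76/3 → (19/3, -67/6)
  seg 5: up by d2 = 4 → (19/3, -43/6)
  seg 6: down by d7 = 38/3 → (19/3, -119/6)
  seg 7: right by d2 = 4 → (31/3, -119/6)

d4 = 76/3
d5 = 3/2
d6 = 19/3
d7 = 38/3
endpoint = (31/3, -119/6)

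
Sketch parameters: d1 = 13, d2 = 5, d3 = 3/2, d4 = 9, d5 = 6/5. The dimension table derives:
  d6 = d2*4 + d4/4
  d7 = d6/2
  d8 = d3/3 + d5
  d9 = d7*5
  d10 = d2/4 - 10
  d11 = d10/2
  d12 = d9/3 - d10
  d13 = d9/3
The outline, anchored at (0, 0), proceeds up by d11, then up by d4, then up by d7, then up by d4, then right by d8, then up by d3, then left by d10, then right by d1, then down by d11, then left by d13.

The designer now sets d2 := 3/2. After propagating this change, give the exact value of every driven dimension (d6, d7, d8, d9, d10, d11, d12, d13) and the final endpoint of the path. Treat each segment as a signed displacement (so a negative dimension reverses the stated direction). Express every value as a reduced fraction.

Apply edit: d2 := 3/2
  d6 = d2*4 + d4/4 = 33/4
  d7 = d6/2 = 33/8
  d8 = d3/3 + d5 = 17/10
  d9 = d7*5 = 165/8
  d10 = d2/4 - 10 = -77/8
  d11 = d10/2 = -77/16
  d12 = d9/3 - d10 = 33/2
  d13 = d9/3 = 55/8
Walk from origin (0, 0):
  seg 1: up by d11 = -77/16 → (0, -77/16)
  seg 2: up by d4 = 9 → (0, 67/16)
  seg 3: up by d7 = 33/8 → (0, 133/16)
  seg 4: up by d4 = 9 → (0, 277/16)
  seg 5: right by d8 = 17/10 → (17/10, 277/16)
  seg 6: up by d3 = 3/2 → (17/10, 301/16)
  seg 7: left by d10 = -77/8 → (453/40, 301/16)
  seg 8: right by d1 = 13 → (973/40, 301/16)
  seg 9: down by d11 = -77/16 → (973/40, 189/8)
  seg 10: left by d13 = 55/8 → (349/20, 189/8)

d6 = 33/4
d7 = 33/8
d8 = 17/10
d9 = 165/8
d10 = -77/8
d11 = -77/16
d12 = 33/2
d13 = 55/8
endpoint = (349/20, 189/8)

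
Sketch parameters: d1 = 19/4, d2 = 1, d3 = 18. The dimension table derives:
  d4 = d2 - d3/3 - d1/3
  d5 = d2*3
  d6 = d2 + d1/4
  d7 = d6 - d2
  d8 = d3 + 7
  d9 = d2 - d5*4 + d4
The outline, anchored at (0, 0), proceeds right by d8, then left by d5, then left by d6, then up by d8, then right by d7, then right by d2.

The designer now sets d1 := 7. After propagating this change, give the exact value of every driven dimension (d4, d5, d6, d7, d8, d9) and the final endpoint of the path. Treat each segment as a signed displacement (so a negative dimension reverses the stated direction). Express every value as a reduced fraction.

Apply edit: d1 := 7
  d4 = d2 - d3/3 - d1/3 = -22/3
  d5 = d2*3 = 3
  d6 = d2 + d1/4 = 11/4
  d7 = d6 - d2 = 7/4
  d8 = d3 + 7 = 25
  d9 = d2 - d5*4 + d4 = -55/3
Walk from origin (0, 0):
  seg 1: right by d8 = 25 → (25, 0)
  seg 2: left by d5 = 3 → (22, 0)
  seg 3: left by d6 = 11/4 → (77/4, 0)
  seg 4: up by d8 = 25 → (77/4, 25)
  seg 5: right by d7 = 7/4 → (21, 25)
  seg 6: right by d2 = 1 → (22, 25)

d4 = -22/3
d5 = 3
d6 = 11/4
d7 = 7/4
d8 = 25
d9 = -55/3
endpoint = (22, 25)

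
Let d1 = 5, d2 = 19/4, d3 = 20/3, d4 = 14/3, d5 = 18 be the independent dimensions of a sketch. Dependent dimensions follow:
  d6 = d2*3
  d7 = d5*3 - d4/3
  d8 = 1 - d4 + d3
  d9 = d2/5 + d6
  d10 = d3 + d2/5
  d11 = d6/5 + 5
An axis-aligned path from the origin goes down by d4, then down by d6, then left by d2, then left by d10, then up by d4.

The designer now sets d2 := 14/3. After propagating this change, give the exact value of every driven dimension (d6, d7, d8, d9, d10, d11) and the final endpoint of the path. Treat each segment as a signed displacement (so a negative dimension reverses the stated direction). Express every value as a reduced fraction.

Apply edit: d2 := 14/3
  d6 = d2*3 = 14
  d7 = d5*3 - d4/3 = 472/9
  d8 = 1 - d4 + d3 = 3
  d9 = d2/5 + d6 = 224/15
  d10 = d3 + d2/5 = 38/5
  d11 = d6/5 + 5 = 39/5
Walk from origin (0, 0):
  seg 1: down by d4 = 14/3 → (0, -14/3)
  seg 2: down by d6 = 14 → (0, -56/3)
  seg 3: left by d2 = 14/3 → (-14/3, -56/3)
  seg 4: left by d10 = 38/5 → (-184/15, -56/3)
  seg 5: up by d4 = 14/3 → (-184/15, -14)

d6 = 14
d7 = 472/9
d8 = 3
d9 = 224/15
d10 = 38/5
d11 = 39/5
endpoint = (-184/15, -14)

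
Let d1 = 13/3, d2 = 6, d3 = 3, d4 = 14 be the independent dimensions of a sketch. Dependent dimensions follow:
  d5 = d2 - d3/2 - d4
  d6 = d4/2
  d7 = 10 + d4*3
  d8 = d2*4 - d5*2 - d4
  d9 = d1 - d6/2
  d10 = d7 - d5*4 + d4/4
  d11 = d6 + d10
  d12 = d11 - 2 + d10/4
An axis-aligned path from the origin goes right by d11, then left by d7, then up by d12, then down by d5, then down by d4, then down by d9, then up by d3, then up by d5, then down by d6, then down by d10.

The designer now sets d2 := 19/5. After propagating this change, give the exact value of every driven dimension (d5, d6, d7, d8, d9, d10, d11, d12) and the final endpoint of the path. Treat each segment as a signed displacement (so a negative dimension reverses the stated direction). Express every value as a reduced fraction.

Apply edit: d2 := 19/5
  d5 = d2 - d3/2 - d4 = -117/10
  d6 = d4/2 = 7
  d7 = 10 + d4*3 = 52
  d8 = d2*4 - d5*2 - d4 = 123/5
  d9 = d1 - d6/2 = 5/6
  d10 = d7 - d5*4 + d4/4 = 1023/10
  d11 = d6 + d10 = 1093/10
  d12 = d11 - 2 + d10/4 = 1063/8
Walk from origin (0, 0):
  seg 1: right by d11 = 1093/10 → (1093/10, 0)
  seg 2: left by d7 = 52 → (573/10, 0)
  seg 3: up by d12 = 1063/8 → (573/10, 1063/8)
  seg 4: down by d5 = -117/10 → (573/10, 5783/40)
  seg 5: down by d4 = 14 → (573/10, 5223/40)
  seg 6: down by d9 = 5/6 → (573/10, 15569/120)
  seg 7: up by d3 = 3 → (573/10, 15929/120)
  seg 8: up by d5 = -117/10 → (573/10, 2905/24)
  seg 9: down by d6 = 7 → (573/10, 2737/24)
  seg 10: down by d10 = 1023/10 → (573/10, 1409/120)

d5 = -117/10
d6 = 7
d7 = 52
d8 = 123/5
d9 = 5/6
d10 = 1023/10
d11 = 1093/10
d12 = 1063/8
endpoint = (573/10, 1409/120)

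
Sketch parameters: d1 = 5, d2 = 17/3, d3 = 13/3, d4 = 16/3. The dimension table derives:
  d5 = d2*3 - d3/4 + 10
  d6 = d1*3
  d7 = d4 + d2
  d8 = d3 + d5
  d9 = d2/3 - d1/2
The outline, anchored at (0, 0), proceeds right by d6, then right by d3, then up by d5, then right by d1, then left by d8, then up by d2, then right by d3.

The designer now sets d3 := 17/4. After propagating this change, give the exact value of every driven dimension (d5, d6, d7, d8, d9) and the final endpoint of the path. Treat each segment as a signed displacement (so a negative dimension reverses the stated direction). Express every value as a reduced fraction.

d5 = 415/16
d6 = 15
d7 = 11
d8 = 483/16
d9 = -11/18
endpoint = (-27/16, 1517/48)

Apply edit: d3 := 17/4
  d5 = d2*3 - d3/4 + 10 = 415/16
  d6 = d1*3 = 15
  d7 = d4 + d2 = 11
  d8 = d3 + d5 = 483/16
  d9 = d2/3 - d1/2 = -11/18
Walk from origin (0, 0):
  seg 1: right by d6 = 15 → (15, 0)
  seg 2: right by d3 = 17/4 → (77/4, 0)
  seg 3: up by d5 = 415/16 → (77/4, 415/16)
  seg 4: right by d1 = 5 → (97/4, 415/16)
  seg 5: left by d8 = 483/16 → (-95/16, 415/16)
  seg 6: up by d2 = 17/3 → (-95/16, 1517/48)
  seg 7: right by d3 = 17/4 → (-27/16, 1517/48)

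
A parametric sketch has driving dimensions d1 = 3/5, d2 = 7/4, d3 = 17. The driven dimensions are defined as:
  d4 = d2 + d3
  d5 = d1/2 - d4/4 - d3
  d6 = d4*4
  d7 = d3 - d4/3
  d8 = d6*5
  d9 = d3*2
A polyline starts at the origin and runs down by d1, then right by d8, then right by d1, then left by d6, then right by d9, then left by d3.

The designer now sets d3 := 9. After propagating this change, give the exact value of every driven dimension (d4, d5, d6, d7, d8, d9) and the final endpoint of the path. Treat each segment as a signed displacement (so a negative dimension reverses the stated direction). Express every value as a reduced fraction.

Apply edit: d3 := 9
  d4 = d2 + d3 = 43/4
  d5 = d1/2 - d4/4 - d3 = -911/80
  d6 = d4*4 = 43
  d7 = d3 - d4/3 = 65/12
  d8 = d6*5 = 215
  d9 = d3*2 = 18
Walk from origin (0, 0):
  seg 1: down by d1 = 3/5 → (0, -3/5)
  seg 2: right by d8 = 215 → (215, -3/5)
  seg 3: right by d1 = 3/5 → (1078/5, -3/5)
  seg 4: left by d6 = 43 → (863/5, -3/5)
  seg 5: right by d9 = 18 → (953/5, -3/5)
  seg 6: left by d3 = 9 → (908/5, -3/5)

d4 = 43/4
d5 = -911/80
d6 = 43
d7 = 65/12
d8 = 215
d9 = 18
endpoint = (908/5, -3/5)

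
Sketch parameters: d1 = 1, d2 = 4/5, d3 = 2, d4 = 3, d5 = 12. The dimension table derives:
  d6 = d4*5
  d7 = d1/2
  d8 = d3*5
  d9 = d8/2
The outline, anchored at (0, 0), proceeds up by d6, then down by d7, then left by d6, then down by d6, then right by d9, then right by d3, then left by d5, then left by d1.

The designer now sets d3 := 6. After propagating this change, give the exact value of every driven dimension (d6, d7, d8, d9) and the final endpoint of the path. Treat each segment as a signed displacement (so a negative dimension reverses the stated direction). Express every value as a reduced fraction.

Apply edit: d3 := 6
  d6 = d4*5 = 15
  d7 = d1/2 = 1/2
  d8 = d3*5 = 30
  d9 = d8/2 = 15
Walk from origin (0, 0):
  seg 1: up by d6 = 15 → (0, 15)
  seg 2: down by d7 = 1/2 → (0, 29/2)
  seg 3: left by d6 = 15 → (-15, 29/2)
  seg 4: down by d6 = 15 → (-15, -1/2)
  seg 5: right by d9 = 15 → (0, -1/2)
  seg 6: right by d3 = 6 → (6, -1/2)
  seg 7: left by d5 = 12 → (-6, -1/2)
  seg 8: left by d1 = 1 → (-7, -1/2)

d6 = 15
d7 = 1/2
d8 = 30
d9 = 15
endpoint = (-7, -1/2)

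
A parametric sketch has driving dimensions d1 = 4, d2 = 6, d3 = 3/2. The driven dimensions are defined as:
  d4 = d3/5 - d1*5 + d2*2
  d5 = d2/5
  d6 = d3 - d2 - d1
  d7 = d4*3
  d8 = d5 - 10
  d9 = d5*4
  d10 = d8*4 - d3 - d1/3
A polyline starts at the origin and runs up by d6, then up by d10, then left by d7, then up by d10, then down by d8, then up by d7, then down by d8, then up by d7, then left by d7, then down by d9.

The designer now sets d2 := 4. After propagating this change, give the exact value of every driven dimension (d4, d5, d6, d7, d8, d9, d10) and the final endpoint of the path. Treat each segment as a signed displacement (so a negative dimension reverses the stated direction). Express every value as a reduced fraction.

d4 = -117/10
d5 = 4/5
d6 = -13/2
d7 = -351/10
d8 = -46/5
d9 = 16/5
d10 = -1189/30
endpoint = (351/5, -4223/30)

Apply edit: d2 := 4
  d4 = d3/5 - d1*5 + d2*2 = -117/10
  d5 = d2/5 = 4/5
  d6 = d3 - d2 - d1 = -13/2
  d7 = d4*3 = -351/10
  d8 = d5 - 10 = -46/5
  d9 = d5*4 = 16/5
  d10 = d8*4 - d3 - d1/3 = -1189/30
Walk from origin (0, 0):
  seg 1: up by d6 = -13/2 → (0, -13/2)
  seg 2: up by d10 = -1189/30 → (0, -692/15)
  seg 3: left by d7 = -351/10 → (351/10, -692/15)
  seg 4: up by d10 = -1189/30 → (351/10, -2573/30)
  seg 5: down by d8 = -46/5 → (351/10, -2297/30)
  seg 6: up by d7 = -351/10 → (351/10, -335/3)
  seg 7: down by d8 = -46/5 → (351/10, -1537/15)
  seg 8: up by d7 = -351/10 → (351/10, -4127/30)
  seg 9: left by d7 = -351/10 → (351/5, -4127/30)
  seg 10: down by d9 = 16/5 → (351/5, -4223/30)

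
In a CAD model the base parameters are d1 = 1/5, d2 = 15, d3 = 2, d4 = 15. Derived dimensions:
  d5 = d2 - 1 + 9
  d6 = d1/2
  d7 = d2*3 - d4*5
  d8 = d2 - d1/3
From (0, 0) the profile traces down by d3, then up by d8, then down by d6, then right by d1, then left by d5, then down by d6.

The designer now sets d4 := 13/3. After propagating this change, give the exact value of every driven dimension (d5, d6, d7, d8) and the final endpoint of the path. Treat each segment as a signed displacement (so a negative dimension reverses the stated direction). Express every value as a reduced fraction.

d5 = 23
d6 = 1/10
d7 = 70/3
d8 = 224/15
endpoint = (-114/5, 191/15)

Apply edit: d4 := 13/3
  d5 = d2 - 1 + 9 = 23
  d6 = d1/2 = 1/10
  d7 = d2*3 - d4*5 = 70/3
  d8 = d2 - d1/3 = 224/15
Walk from origin (0, 0):
  seg 1: down by d3 = 2 → (0, -2)
  seg 2: up by d8 = 224/15 → (0, 194/15)
  seg 3: down by d6 = 1/10 → (0, 77/6)
  seg 4: right by d1 = 1/5 → (1/5, 77/6)
  seg 5: left by d5 = 23 → (-114/5, 77/6)
  seg 6: down by d6 = 1/10 → (-114/5, 191/15)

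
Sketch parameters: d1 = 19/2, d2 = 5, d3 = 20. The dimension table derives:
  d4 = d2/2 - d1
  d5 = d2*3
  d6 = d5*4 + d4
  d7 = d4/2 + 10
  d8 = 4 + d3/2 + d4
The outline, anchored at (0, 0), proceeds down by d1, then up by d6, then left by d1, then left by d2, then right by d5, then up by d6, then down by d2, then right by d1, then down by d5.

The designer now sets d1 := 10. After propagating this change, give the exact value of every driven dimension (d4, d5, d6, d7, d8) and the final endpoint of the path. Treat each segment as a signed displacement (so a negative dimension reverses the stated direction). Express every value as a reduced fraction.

d4 = -15/2
d5 = 15
d6 = 105/2
d7 = 25/4
d8 = 13/2
endpoint = (10, 75)

Apply edit: d1 := 10
  d4 = d2/2 - d1 = -15/2
  d5 = d2*3 = 15
  d6 = d5*4 + d4 = 105/2
  d7 = d4/2 + 10 = 25/4
  d8 = 4 + d3/2 + d4 = 13/2
Walk from origin (0, 0):
  seg 1: down by d1 = 10 → (0, -10)
  seg 2: up by d6 = 105/2 → (0, 85/2)
  seg 3: left by d1 = 10 → (-10, 85/2)
  seg 4: left by d2 = 5 → (-15, 85/2)
  seg 5: right by d5 = 15 → (0, 85/2)
  seg 6: up by d6 = 105/2 → (0, 95)
  seg 7: down by d2 = 5 → (0, 90)
  seg 8: right by d1 = 10 → (10, 90)
  seg 9: down by d5 = 15 → (10, 75)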